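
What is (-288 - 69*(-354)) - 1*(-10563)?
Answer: 34701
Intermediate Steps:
(-288 - 69*(-354)) - 1*(-10563) = (-288 + 24426) + 10563 = 24138 + 10563 = 34701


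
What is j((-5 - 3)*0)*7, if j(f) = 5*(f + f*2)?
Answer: 0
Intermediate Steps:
j(f) = 15*f (j(f) = 5*(f + 2*f) = 5*(3*f) = 15*f)
j((-5 - 3)*0)*7 = (15*((-5 - 3)*0))*7 = (15*(-8*0))*7 = (15*0)*7 = 0*7 = 0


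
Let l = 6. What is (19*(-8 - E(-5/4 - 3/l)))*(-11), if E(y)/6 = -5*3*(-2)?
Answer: 39292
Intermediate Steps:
E(y) = 180 (E(y) = 6*(-5*3*(-2)) = 6*(-15*(-2)) = 6*30 = 180)
(19*(-8 - E(-5/4 - 3/l)))*(-11) = (19*(-8 - 1*180))*(-11) = (19*(-8 - 180))*(-11) = (19*(-188))*(-11) = -3572*(-11) = 39292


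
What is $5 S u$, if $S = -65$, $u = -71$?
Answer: $23075$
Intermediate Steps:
$5 S u = 5 \left(-65\right) \left(-71\right) = \left(-325\right) \left(-71\right) = 23075$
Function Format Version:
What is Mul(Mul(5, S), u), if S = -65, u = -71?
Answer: 23075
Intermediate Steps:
Mul(Mul(5, S), u) = Mul(Mul(5, -65), -71) = Mul(-325, -71) = 23075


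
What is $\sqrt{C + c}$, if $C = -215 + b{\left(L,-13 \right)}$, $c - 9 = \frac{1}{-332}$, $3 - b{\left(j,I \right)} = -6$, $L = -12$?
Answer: $\frac{i \sqrt{5428615}}{166} \approx 14.036 i$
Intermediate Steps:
$b{\left(j,I \right)} = 9$ ($b{\left(j,I \right)} = 3 - -6 = 3 + 6 = 9$)
$c = \frac{2987}{332}$ ($c = 9 + \frac{1}{-332} = 9 - \frac{1}{332} = \frac{2987}{332} \approx 8.997$)
$C = -206$ ($C = -215 + 9 = -206$)
$\sqrt{C + c} = \sqrt{-206 + \frac{2987}{332}} = \sqrt{- \frac{65405}{332}} = \frac{i \sqrt{5428615}}{166}$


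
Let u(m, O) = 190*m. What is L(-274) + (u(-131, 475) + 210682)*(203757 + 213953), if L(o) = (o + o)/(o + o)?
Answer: 77607176321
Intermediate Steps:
L(o) = 1 (L(o) = (2*o)/((2*o)) = (2*o)*(1/(2*o)) = 1)
L(-274) + (u(-131, 475) + 210682)*(203757 + 213953) = 1 + (190*(-131) + 210682)*(203757 + 213953) = 1 + (-24890 + 210682)*417710 = 1 + 185792*417710 = 1 + 77607176320 = 77607176321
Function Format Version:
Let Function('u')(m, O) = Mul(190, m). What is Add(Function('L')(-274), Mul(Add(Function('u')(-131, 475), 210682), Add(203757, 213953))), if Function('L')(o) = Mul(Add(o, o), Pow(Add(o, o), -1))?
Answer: 77607176321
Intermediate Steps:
Function('L')(o) = 1 (Function('L')(o) = Mul(Mul(2, o), Pow(Mul(2, o), -1)) = Mul(Mul(2, o), Mul(Rational(1, 2), Pow(o, -1))) = 1)
Add(Function('L')(-274), Mul(Add(Function('u')(-131, 475), 210682), Add(203757, 213953))) = Add(1, Mul(Add(Mul(190, -131), 210682), Add(203757, 213953))) = Add(1, Mul(Add(-24890, 210682), 417710)) = Add(1, Mul(185792, 417710)) = Add(1, 77607176320) = 77607176321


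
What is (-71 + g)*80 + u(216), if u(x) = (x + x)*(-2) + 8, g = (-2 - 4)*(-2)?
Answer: -5576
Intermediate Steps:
g = 12 (g = -6*(-2) = 12)
u(x) = 8 - 4*x (u(x) = (2*x)*(-2) + 8 = -4*x + 8 = 8 - 4*x)
(-71 + g)*80 + u(216) = (-71 + 12)*80 + (8 - 4*216) = -59*80 + (8 - 864) = -4720 - 856 = -5576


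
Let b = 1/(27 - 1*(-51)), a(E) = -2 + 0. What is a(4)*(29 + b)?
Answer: -2263/39 ≈ -58.026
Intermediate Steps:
a(E) = -2
b = 1/78 (b = 1/(27 + 51) = 1/78 ≈ 0.012821)
a(4)*(29 + b) = -2*(29 + 1/78) = -2*2263/78 = -2263/39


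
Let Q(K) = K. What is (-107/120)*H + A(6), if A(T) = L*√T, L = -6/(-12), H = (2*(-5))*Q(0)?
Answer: √6/2 ≈ 1.2247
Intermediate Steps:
H = 0 (H = (2*(-5))*0 = -10*0 = 0)
L = ½ (L = -6*(-1/12) = ½ ≈ 0.50000)
A(T) = √T/2
(-107/120)*H + A(6) = -107/120*0 + √6/2 = 0 + √6/2 = √6/2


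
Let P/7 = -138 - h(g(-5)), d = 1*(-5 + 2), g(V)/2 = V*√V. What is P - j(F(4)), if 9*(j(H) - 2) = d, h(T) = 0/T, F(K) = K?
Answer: -2903/3 ≈ -967.67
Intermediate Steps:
g(V) = 2*V^(3/2) (g(V) = 2*(V*√V) = 2*V^(3/2))
h(T) = 0
d = -3 (d = 1*(-3) = -3)
P = -966 (P = 7*(-138 - 1*0) = 7*(-138 + 0) = 7*(-138) = -966)
j(H) = 5/3 (j(H) = 2 + (⅑)*(-3) = 2 - ⅓ = 5/3)
P - j(F(4)) = -966 - 1*5/3 = -966 - 5/3 = -2903/3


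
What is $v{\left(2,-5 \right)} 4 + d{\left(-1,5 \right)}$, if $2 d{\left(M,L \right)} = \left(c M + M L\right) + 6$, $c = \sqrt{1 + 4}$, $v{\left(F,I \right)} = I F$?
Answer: $- \frac{79}{2} - \frac{\sqrt{5}}{2} \approx -40.618$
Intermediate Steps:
$v{\left(F,I \right)} = F I$
$c = \sqrt{5} \approx 2.2361$
$d{\left(M,L \right)} = 3 + \frac{L M}{2} + \frac{M \sqrt{5}}{2}$ ($d{\left(M,L \right)} = \frac{\left(\sqrt{5} M + M L\right) + 6}{2} = \frac{\left(M \sqrt{5} + L M\right) + 6}{2} = \frac{\left(L M + M \sqrt{5}\right) + 6}{2} = \frac{6 + L M + M \sqrt{5}}{2} = 3 + \frac{L M}{2} + \frac{M \sqrt{5}}{2}$)
$v{\left(2,-5 \right)} 4 + d{\left(-1,5 \right)} = 2 \left(-5\right) 4 + \left(3 + \frac{1}{2} \cdot 5 \left(-1\right) + \frac{1}{2} \left(-1\right) \sqrt{5}\right) = \left(-10\right) 4 - \left(- \frac{1}{2} + \frac{\sqrt{5}}{2}\right) = -40 + \left(\frac{1}{2} - \frac{\sqrt{5}}{2}\right) = - \frac{79}{2} - \frac{\sqrt{5}}{2}$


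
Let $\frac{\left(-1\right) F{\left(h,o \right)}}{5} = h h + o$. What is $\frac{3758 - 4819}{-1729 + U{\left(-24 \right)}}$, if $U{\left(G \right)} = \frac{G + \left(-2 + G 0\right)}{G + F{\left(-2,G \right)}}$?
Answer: $\frac{40318}{65715} \approx 0.61353$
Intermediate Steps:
$F{\left(h,o \right)} = - 5 o - 5 h^{2}$ ($F{\left(h,o \right)} = - 5 \left(h h + o\right) = - 5 \left(h^{2} + o\right) = - 5 \left(o + h^{2}\right) = - 5 o - 5 h^{2}$)
$U{\left(G \right)} = \frac{-2 + G}{-20 - 4 G}$ ($U{\left(G \right)} = \frac{G + \left(-2 + G 0\right)}{G - \left(20 + 5 G\right)} = \frac{G + \left(-2 + 0\right)}{G - \left(20 + 5 G\right)} = \frac{G - 2}{G - \left(20 + 5 G\right)} = \frac{-2 + G}{G - \left(20 + 5 G\right)} = \frac{-2 + G}{-20 - 4 G}$)
$\frac{3758 - 4819}{-1729 + U{\left(-24 \right)}} = \frac{3758 - 4819}{-1729 + \frac{2 - -24}{4 \left(5 - 24\right)}} = - \frac{1061}{-1729 + \frac{2 + 24}{4 \left(-19\right)}} = - \frac{1061}{-1729 + \frac{1}{4} \left(- \frac{1}{19}\right) 26} = - \frac{1061}{-1729 - \frac{13}{38}} = - \frac{1061}{- \frac{65715}{38}} = \left(-1061\right) \left(- \frac{38}{65715}\right) = \frac{40318}{65715}$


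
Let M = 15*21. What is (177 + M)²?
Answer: 242064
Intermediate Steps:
M = 315
(177 + M)² = (177 + 315)² = 492² = 242064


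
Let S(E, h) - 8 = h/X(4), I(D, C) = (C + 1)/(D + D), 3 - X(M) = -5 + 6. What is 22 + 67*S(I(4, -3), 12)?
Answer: 960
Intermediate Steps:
X(M) = 2 (X(M) = 3 - (-5 + 6) = 3 - 1*1 = 3 - 1 = 2)
I(D, C) = (1 + C)/(2*D) (I(D, C) = (1 + C)/((2*D)) = (1 + C)*(1/(2*D)) = (1 + C)/(2*D))
S(E, h) = 8 + h/2
22 + 67*S(I(4, -3), 12) = 22 + 67*(8 + (1/2)*12) = 22 + 67*(8 + 6) = 22 + 67*14 = 22 + 938 = 960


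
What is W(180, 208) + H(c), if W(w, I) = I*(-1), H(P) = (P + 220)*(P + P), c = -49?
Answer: -16966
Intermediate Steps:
H(P) = 2*P*(220 + P) (H(P) = (220 + P)*(2*P) = 2*P*(220 + P))
W(w, I) = -I
W(180, 208) + H(c) = -1*208 + 2*(-49)*(220 - 49) = -208 + 2*(-49)*171 = -208 - 16758 = -16966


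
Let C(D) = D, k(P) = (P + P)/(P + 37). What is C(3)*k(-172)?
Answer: 344/45 ≈ 7.6444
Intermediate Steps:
k(P) = 2*P/(37 + P) (k(P) = (2*P)/(37 + P) = 2*P/(37 + P))
C(3)*k(-172) = 3*(2*(-172)/(37 - 172)) = 3*(2*(-172)/(-135)) = 3*(2*(-172)*(-1/135)) = 3*(344/135) = 344/45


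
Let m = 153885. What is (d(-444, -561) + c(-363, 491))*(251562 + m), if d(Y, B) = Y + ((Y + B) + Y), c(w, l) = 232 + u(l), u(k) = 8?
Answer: -670203891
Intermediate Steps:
c(w, l) = 240 (c(w, l) = 232 + 8 = 240)
d(Y, B) = B + 3*Y (d(Y, B) = Y + ((B + Y) + Y) = Y + (B + 2*Y) = B + 3*Y)
(d(-444, -561) + c(-363, 491))*(251562 + m) = ((-561 + 3*(-444)) + 240)*(251562 + 153885) = ((-561 - 1332) + 240)*405447 = (-1893 + 240)*405447 = -1653*405447 = -670203891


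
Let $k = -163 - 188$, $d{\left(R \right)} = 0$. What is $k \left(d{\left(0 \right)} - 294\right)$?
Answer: $103194$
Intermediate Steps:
$k = -351$ ($k = -163 - 188 = -351$)
$k \left(d{\left(0 \right)} - 294\right) = - 351 \left(0 - 294\right) = \left(-351\right) \left(-294\right) = 103194$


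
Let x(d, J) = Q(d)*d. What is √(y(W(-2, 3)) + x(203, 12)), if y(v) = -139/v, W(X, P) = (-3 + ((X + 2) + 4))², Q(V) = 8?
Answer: 3*√165 ≈ 38.536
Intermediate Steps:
W(X, P) = (3 + X)² (W(X, P) = (-3 + ((2 + X) + 4))² = (-3 + (6 + X))² = (3 + X)²)
x(d, J) = 8*d
√(y(W(-2, 3)) + x(203, 12)) = √(-139/(3 - 2)² + 8*203) = √(-139/(1²) + 1624) = √(-139/1 + 1624) = √(-139*1 + 1624) = √(-139 + 1624) = √1485 = 3*√165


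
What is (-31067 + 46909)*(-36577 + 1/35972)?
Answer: -10422038664403/17986 ≈ -5.7945e+8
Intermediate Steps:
(-31067 + 46909)*(-36577 + 1/35972) = 15842*(-36577 + 1/35972) = 15842*(-1315747843/35972) = -10422038664403/17986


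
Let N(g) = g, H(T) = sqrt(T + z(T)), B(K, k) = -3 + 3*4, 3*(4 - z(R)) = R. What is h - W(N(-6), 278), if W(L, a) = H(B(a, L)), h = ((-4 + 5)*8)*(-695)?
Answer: -5560 - sqrt(10) ≈ -5563.2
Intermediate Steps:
z(R) = 4 - R/3
B(K, k) = 9 (B(K, k) = -3 + 12 = 9)
h = -5560 (h = (1*8)*(-695) = 8*(-695) = -5560)
H(T) = sqrt(4 + 2*T/3) (H(T) = sqrt(T + (4 - T/3)) = sqrt(4 + 2*T/3))
W(L, a) = sqrt(10) (W(L, a) = sqrt(36 + 6*9)/3 = sqrt(36 + 54)/3 = sqrt(90)/3 = (3*sqrt(10))/3 = sqrt(10))
h - W(N(-6), 278) = -5560 - sqrt(10)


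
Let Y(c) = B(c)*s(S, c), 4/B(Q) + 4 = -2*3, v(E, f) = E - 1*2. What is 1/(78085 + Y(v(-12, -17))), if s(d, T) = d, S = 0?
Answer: 1/78085 ≈ 1.2807e-5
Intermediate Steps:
v(E, f) = -2 + E (v(E, f) = E - 2 = -2 + E)
B(Q) = -⅖ (B(Q) = 4/(-4 - 2*3) = 4/(-4 - 6) = 4/(-10) = 4*(-⅒) = -⅖)
Y(c) = 0 (Y(c) = -⅖*0 = 0)
1/(78085 + Y(v(-12, -17))) = 1/(78085 + 0) = 1/78085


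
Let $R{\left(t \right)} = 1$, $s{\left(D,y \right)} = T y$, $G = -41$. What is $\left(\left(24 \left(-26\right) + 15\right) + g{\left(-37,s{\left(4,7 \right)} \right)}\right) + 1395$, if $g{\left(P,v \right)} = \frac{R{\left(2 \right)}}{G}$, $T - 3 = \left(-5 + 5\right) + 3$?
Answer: $\frac{32225}{41} \approx 785.98$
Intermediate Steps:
$T = 6$ ($T = 3 + \left(\left(-5 + 5\right) + 3\right) = 3 + \left(0 + 3\right) = 3 + 3 = 6$)
$s{\left(D,y \right)} = 6 y$
$g{\left(P,v \right)} = - \frac{1}{41}$ ($g{\left(P,v \right)} = 1 \frac{1}{-41} = 1 \left(- \frac{1}{41}\right) = - \frac{1}{41}$)
$\left(\left(24 \left(-26\right) + 15\right) + g{\left(-37,s{\left(4,7 \right)} \right)}\right) + 1395 = \left(\left(24 \left(-26\right) + 15\right) - \frac{1}{41}\right) + 1395 = \left(\left(-624 + 15\right) - \frac{1}{41}\right) + 1395 = \left(-609 - \frac{1}{41}\right) + 1395 = - \frac{24970}{41} + 1395 = \frac{32225}{41}$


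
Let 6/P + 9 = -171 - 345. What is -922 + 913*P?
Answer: -163176/175 ≈ -932.43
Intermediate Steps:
P = -2/175 (P = 6/(-9 + (-171 - 345)) = 6/(-9 - 516) = 6/(-525) = 6*(-1/525) = -2/175 ≈ -0.011429)
-922 + 913*P = -922 + 913*(-2/175) = -922 - 1826/175 = -163176/175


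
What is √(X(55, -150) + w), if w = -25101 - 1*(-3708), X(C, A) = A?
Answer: I*√21543 ≈ 146.78*I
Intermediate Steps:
w = -21393 (w = -25101 + 3708 = -21393)
√(X(55, -150) + w) = √(-150 - 21393) = √(-21543) = I*√21543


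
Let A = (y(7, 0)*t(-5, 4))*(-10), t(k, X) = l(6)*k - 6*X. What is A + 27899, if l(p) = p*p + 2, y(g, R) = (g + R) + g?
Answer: 57859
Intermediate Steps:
y(g, R) = R + 2*g (y(g, R) = (R + g) + g = R + 2*g)
l(p) = 2 + p² (l(p) = p² + 2 = 2 + p²)
t(k, X) = -6*X + 38*k (t(k, X) = (2 + 6²)*k - 6*X = (2 + 36)*k - 6*X = 38*k - 6*X = -6*X + 38*k)
A = 29960 (A = ((0 + 2*7)*(-6*4 + 38*(-5)))*(-10) = ((0 + 14)*(-24 - 190))*(-10) = (14*(-214))*(-10) = -2996*(-10) = 29960)
A + 27899 = 29960 + 27899 = 57859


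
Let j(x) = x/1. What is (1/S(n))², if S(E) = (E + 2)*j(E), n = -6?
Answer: 1/576 ≈ 0.0017361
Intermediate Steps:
j(x) = x (j(x) = x*1 = x)
S(E) = E*(2 + E) (S(E) = (E + 2)*E = (2 + E)*E = E*(2 + E))
(1/S(n))² = (1/(-6*(2 - 6)))² = (1/(-6*(-4)))² = (1/24)² = 1/576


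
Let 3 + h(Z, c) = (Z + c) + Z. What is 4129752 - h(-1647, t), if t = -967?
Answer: 4134016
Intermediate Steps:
h(Z, c) = -3 + c + 2*Z (h(Z, c) = -3 + ((Z + c) + Z) = -3 + (c + 2*Z) = -3 + c + 2*Z)
4129752 - h(-1647, t) = 4129752 - (-3 - 967 + 2*(-1647)) = 4129752 - (-3 - 967 - 3294) = 4129752 - 1*(-4264) = 4129752 + 4264 = 4134016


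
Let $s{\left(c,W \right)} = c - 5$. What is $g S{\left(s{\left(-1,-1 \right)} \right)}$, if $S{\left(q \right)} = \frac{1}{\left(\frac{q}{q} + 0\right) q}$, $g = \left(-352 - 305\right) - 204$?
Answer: $\frac{287}{2} \approx 143.5$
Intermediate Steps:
$s{\left(c,W \right)} = -5 + c$
$g = -861$ ($g = -657 - 204 = -861$)
$S{\left(q \right)} = \frac{1}{q}$ ($S{\left(q \right)} = \frac{1}{\left(1 + 0\right) q} = \frac{1}{1 q} = 1 \frac{1}{q} = \frac{1}{q}$)
$g S{\left(s{\left(-1,-1 \right)} \right)} = - \frac{861}{-5 - 1} = - \frac{861}{-6} = \left(-861\right) \left(- \frac{1}{6}\right) = \frac{287}{2}$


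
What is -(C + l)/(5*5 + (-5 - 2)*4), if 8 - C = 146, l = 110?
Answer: -28/3 ≈ -9.3333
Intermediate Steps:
C = -138 (C = 8 - 1*146 = 8 - 146 = -138)
-(C + l)/(5*5 + (-5 - 2)*4) = -(-138 + 110)/(5*5 + (-5 - 2)*4) = -(-28)/(25 - 7*4) = -(-28)/(25 - 28) = -(-28)/(-3) = -(-28)*(-1)/3 = -1*28/3 = -28/3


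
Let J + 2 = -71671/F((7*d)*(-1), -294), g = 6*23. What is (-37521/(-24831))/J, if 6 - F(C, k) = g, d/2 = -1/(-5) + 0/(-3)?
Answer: 550308/197011913 ≈ 0.0027933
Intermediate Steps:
d = ⅖ (d = 2*(-1/(-5) + 0/(-3)) = 2*(-1*(-⅕) + 0*(-⅓)) = 2*(⅕ + 0) = 2*(⅕) = ⅖ ≈ 0.40000)
g = 138
F(C, k) = -132 (F(C, k) = 6 - 1*138 = 6 - 138 = -132)
J = 71407/132 (J = -2 - 71671/(-132) = -2 - 71671*(-1/132) = -2 + 71671/132 = 71407/132 ≈ 540.96)
(-37521/(-24831))/J = (-37521/(-24831))/(71407/132) = -37521*(-1/24831)*(132/71407) = (4169/2759)*(132/71407) = 550308/197011913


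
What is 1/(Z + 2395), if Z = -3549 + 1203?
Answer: 1/49 ≈ 0.020408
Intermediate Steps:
Z = -2346
1/(Z + 2395) = 1/(-2346 + 2395) = 1/49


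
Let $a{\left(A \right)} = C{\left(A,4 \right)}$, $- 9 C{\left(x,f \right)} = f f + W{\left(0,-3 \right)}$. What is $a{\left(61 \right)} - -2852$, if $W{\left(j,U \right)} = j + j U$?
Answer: $\frac{25652}{9} \approx 2850.2$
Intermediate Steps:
$W{\left(j,U \right)} = j + U j$
$C{\left(x,f \right)} = - \frac{f^{2}}{9}$ ($C{\left(x,f \right)} = - \frac{f f + 0 \left(1 - 3\right)}{9} = - \frac{f^{2} + 0 \left(-2\right)}{9} = - \frac{f^{2} + 0}{9} = - \frac{f^{2}}{9}$)
$a{\left(A \right)} = - \frac{16}{9}$ ($a{\left(A \right)} = - \frac{4^{2}}{9} = \left(- \frac{1}{9}\right) 16 = - \frac{16}{9}$)
$a{\left(61 \right)} - -2852 = - \frac{16}{9} - -2852 = - \frac{16}{9} + 2852 = \frac{25652}{9}$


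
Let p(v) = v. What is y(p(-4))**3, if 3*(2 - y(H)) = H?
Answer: 1000/27 ≈ 37.037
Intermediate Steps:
y(H) = 2 - H/3
y(p(-4))**3 = (2 - 1/3*(-4))**3 = (2 + 4/3)**3 = (10/3)**3 = 1000/27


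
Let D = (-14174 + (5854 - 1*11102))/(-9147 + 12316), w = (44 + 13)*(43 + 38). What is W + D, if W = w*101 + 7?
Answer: 1477761334/3169 ≈ 4.6632e+5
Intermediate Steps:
w = 4617 (w = 57*81 = 4617)
W = 466324 (W = 4617*101 + 7 = 466317 + 7 = 466324)
D = -19422/3169 (D = (-14174 + (5854 - 11102))/3169 = (-14174 - 5248)*(1/3169) = -19422*1/3169 = -19422/3169 ≈ -6.1287)
W + D = 466324 - 19422/3169 = 1477761334/3169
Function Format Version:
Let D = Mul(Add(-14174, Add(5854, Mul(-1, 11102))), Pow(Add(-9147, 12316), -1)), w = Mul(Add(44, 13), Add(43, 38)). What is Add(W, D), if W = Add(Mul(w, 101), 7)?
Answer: Rational(1477761334, 3169) ≈ 4.6632e+5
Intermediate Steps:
w = 4617 (w = Mul(57, 81) = 4617)
W = 466324 (W = Add(Mul(4617, 101), 7) = Add(466317, 7) = 466324)
D = Rational(-19422, 3169) (D = Mul(Add(-14174, Add(5854, -11102)), Pow(3169, -1)) = Mul(Add(-14174, -5248), Rational(1, 3169)) = Mul(-19422, Rational(1, 3169)) = Rational(-19422, 3169) ≈ -6.1287)
Add(W, D) = Add(466324, Rational(-19422, 3169)) = Rational(1477761334, 3169)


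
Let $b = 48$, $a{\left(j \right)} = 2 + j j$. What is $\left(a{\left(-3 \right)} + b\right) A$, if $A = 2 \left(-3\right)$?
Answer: $-354$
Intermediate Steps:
$a{\left(j \right)} = 2 + j^{2}$
$A = -6$
$\left(a{\left(-3 \right)} + b\right) A = \left(\left(2 + \left(-3\right)^{2}\right) + 48\right) \left(-6\right) = \left(\left(2 + 9\right) + 48\right) \left(-6\right) = \left(11 + 48\right) \left(-6\right) = 59 \left(-6\right) = -354$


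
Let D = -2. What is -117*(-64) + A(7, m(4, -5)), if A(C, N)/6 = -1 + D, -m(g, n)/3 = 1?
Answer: 7470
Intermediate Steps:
m(g, n) = -3 (m(g, n) = -3*1 = -3)
A(C, N) = -18 (A(C, N) = 6*(-1 - 2) = 6*(-3) = -18)
-117*(-64) + A(7, m(4, -5)) = -117*(-64) - 18 = 7488 - 18 = 7470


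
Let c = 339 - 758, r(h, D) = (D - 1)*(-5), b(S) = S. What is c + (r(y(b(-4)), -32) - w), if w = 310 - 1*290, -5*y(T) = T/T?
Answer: -274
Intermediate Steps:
y(T) = -1/5 (y(T) = -T/(5*T) = -1/5*1 = -1/5)
r(h, D) = 5 - 5*D (r(h, D) = (-1 + D)*(-5) = 5 - 5*D)
c = -419
w = 20 (w = 310 - 290 = 20)
c + (r(y(b(-4)), -32) - w) = -419 + ((5 - 5*(-32)) - 1*20) = -419 + ((5 + 160) - 20) = -419 + (165 - 20) = -419 + 145 = -274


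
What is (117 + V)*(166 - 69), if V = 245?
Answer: 35114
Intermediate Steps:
(117 + V)*(166 - 69) = (117 + 245)*(166 - 69) = 362*97 = 35114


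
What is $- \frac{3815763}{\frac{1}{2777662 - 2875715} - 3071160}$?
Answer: $\frac{374147009439}{301136451481} \approx 1.2425$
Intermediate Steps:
$- \frac{3815763}{\frac{1}{2777662 - 2875715} - 3071160} = - \frac{3815763}{\frac{1}{-98053} - 3071160} = - \frac{3815763}{- \frac{1}{98053} - 3071160} = - \frac{3815763}{- \frac{301136451481}{98053}} = \left(-3815763\right) \left(- \frac{98053}{301136451481}\right) = \frac{374147009439}{301136451481}$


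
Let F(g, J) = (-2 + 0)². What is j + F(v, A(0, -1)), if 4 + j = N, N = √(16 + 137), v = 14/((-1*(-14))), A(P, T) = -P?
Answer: 3*√17 ≈ 12.369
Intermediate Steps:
v = 1 (v = 14/14 = 14*(1/14) = 1)
N = 3*√17 (N = √153 = 3*√17 ≈ 12.369)
F(g, J) = 4 (F(g, J) = (-2)² = 4)
j = -4 + 3*√17 ≈ 8.3693
j + F(v, A(0, -1)) = (-4 + 3*√17) + 4 = 3*√17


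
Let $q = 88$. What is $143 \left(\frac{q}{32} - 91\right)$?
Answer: $- \frac{50479}{4} \approx -12620.0$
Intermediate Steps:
$143 \left(\frac{q}{32} - 91\right) = 143 \left(\frac{88}{32} - 91\right) = 143 \left(88 \cdot \frac{1}{32} - 91\right) = 143 \left(\frac{11}{4} - 91\right) = 143 \left(- \frac{353}{4}\right) = - \frac{50479}{4}$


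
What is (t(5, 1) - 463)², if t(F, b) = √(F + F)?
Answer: (463 - √10)² ≈ 2.1145e+5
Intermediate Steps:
t(F, b) = √2*√F (t(F, b) = √(2*F) = √2*√F)
(t(5, 1) - 463)² = (√2*√5 - 463)² = (√10 - 463)² = (-463 + √10)²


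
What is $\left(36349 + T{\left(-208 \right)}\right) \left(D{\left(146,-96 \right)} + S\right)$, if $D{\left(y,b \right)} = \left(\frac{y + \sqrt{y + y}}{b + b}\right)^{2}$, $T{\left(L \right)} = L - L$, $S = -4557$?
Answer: $- \frac{763181968295}{4608} + \frac{2653477 \sqrt{73}}{4608} \approx -1.6562 \cdot 10^{8}$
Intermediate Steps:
$T{\left(L \right)} = 0$
$D{\left(y,b \right)} = \frac{\left(y + \sqrt{2} \sqrt{y}\right)^{2}}{4 b^{2}}$ ($D{\left(y,b \right)} = \left(\frac{y + \sqrt{2 y}}{2 b}\right)^{2} = \left(\left(y + \sqrt{2} \sqrt{y}\right) \frac{1}{2 b}\right)^{2} = \left(\frac{y + \sqrt{2} \sqrt{y}}{2 b}\right)^{2} = \frac{\left(y + \sqrt{2} \sqrt{y}\right)^{2}}{4 b^{2}}$)
$\left(36349 + T{\left(-208 \right)}\right) \left(D{\left(146,-96 \right)} + S\right) = \left(36349 + 0\right) \left(\frac{\left(146 + \sqrt{2} \sqrt{146}\right)^{2}}{4 \cdot 9216} - 4557\right) = 36349 \left(\frac{1}{4} \cdot \frac{1}{9216} \left(146 + 2 \sqrt{73}\right)^{2} - 4557\right) = 36349 \left(\frac{\left(146 + 2 \sqrt{73}\right)^{2}}{36864} - 4557\right) = 36349 \left(-4557 + \frac{\left(146 + 2 \sqrt{73}\right)^{2}}{36864}\right) = -165642393 + \frac{36349 \left(146 + 2 \sqrt{73}\right)^{2}}{36864}$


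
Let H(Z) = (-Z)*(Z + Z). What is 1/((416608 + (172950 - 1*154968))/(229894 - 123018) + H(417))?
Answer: -53438/18584343469 ≈ -2.8754e-6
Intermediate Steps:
H(Z) = -2*Z**2 (H(Z) = (-Z)*(2*Z) = -2*Z**2)
1/((416608 + (172950 - 1*154968))/(229894 - 123018) + H(417)) = 1/((416608 + (172950 - 1*154968))/(229894 - 123018) - 2*417**2) = 1/((416608 + (172950 - 154968))/106876 - 2*173889) = 1/((416608 + 17982)*(1/106876) - 347778) = 1/(434590*(1/106876) - 347778) = 1/(217295/53438 - 347778) = 1/(-18584343469/53438) = -53438/18584343469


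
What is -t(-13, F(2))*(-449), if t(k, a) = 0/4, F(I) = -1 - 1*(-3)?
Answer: 0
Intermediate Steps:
F(I) = 2 (F(I) = -1 + 3 = 2)
t(k, a) = 0 (t(k, a) = 0*(¼) = 0)
-t(-13, F(2))*(-449) = -0*(-449) = -1*0 = 0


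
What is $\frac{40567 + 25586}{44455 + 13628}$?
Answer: $\frac{22051}{19361} \approx 1.1389$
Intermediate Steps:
$\frac{40567 + 25586}{44455 + 13628} = \frac{66153}{58083} = 66153 \cdot \frac{1}{58083} = \frac{22051}{19361}$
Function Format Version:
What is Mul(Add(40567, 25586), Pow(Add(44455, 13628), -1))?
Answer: Rational(22051, 19361) ≈ 1.1389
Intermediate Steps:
Mul(Add(40567, 25586), Pow(Add(44455, 13628), -1)) = Mul(66153, Pow(58083, -1)) = Mul(66153, Rational(1, 58083)) = Rational(22051, 19361)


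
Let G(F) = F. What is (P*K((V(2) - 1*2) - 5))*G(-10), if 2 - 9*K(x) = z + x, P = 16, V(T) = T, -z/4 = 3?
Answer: -3040/9 ≈ -337.78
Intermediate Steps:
z = -12 (z = -4*3 = -12)
K(x) = 14/9 - x/9 (K(x) = 2/9 - (-12 + x)/9 = 2/9 + (4/3 - x/9) = 14/9 - x/9)
(P*K((V(2) - 1*2) - 5))*G(-10) = (16*(14/9 - ((2 - 1*2) - 5)/9))*(-10) = (16*(14/9 - ((2 - 2) - 5)/9))*(-10) = (16*(14/9 - (0 - 5)/9))*(-10) = (16*(14/9 - ⅑*(-5)))*(-10) = (16*(14/9 + 5/9))*(-10) = (16*(19/9))*(-10) = (304/9)*(-10) = -3040/9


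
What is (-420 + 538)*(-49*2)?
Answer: -11564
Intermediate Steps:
(-420 + 538)*(-49*2) = 118*(-98) = -11564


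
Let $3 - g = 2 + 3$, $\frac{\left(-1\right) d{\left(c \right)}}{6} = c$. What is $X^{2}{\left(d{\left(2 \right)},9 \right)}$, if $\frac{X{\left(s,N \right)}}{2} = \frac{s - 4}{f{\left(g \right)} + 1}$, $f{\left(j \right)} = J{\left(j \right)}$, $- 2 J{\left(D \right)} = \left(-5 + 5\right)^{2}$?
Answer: $1024$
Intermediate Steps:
$d{\left(c \right)} = - 6 c$
$g = -2$ ($g = 3 - \left(2 + 3\right) = 3 - 5 = -2$)
$J{\left(D \right)} = 0$ ($J{\left(D \right)} = - \frac{\left(-5 + 5\right)^{2}}{2} = - \frac{0^{2}}{2} = \left(- \frac{1}{2}\right) 0 = 0$)
$f{\left(j \right)} = 0$
$X{\left(s,N \right)} = -8 + 2 s$ ($X{\left(s,N \right)} = 2 \frac{s - 4}{0 + 1} = 2 \frac{-4 + s}{1} = 2 \left(-4 + s\right) 1 = 2 \left(-4 + s\right) = -8 + 2 s$)
$X^{2}{\left(d{\left(2 \right)},9 \right)} = \left(-8 + 2 \left(\left(-6\right) 2\right)\right)^{2} = \left(-8 + 2 \left(-12\right)\right)^{2} = \left(-8 - 24\right)^{2} = \left(-32\right)^{2} = 1024$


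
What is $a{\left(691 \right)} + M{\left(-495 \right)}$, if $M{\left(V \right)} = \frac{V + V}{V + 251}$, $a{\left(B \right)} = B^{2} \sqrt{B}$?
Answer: $\frac{495}{122} + 477481 \sqrt{691} \approx 1.2551 \cdot 10^{7}$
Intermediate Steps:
$a{\left(B \right)} = B^{\frac{5}{2}}$
$M{\left(V \right)} = \frac{2 V}{251 + V}$
$a{\left(691 \right)} + M{\left(-495 \right)} = 691^{\frac{5}{2}} + 2 \left(-495\right) \frac{1}{251 - 495} = 477481 \sqrt{691} + 2 \left(-495\right) \frac{1}{-244} = 477481 \sqrt{691} + 2 \left(-495\right) \left(- \frac{1}{244}\right) = 477481 \sqrt{691} + \frac{495}{122} = \frac{495}{122} + 477481 \sqrt{691}$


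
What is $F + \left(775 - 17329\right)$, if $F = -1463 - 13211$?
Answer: $-31228$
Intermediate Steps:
$F = -14674$ ($F = -1463 - 13211 = -14674$)
$F + \left(775 - 17329\right) = -14674 + \left(775 - 17329\right) = -14674 - 16554 = -31228$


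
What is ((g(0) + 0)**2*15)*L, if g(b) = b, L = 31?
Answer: 0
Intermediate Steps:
((g(0) + 0)**2*15)*L = ((0 + 0)**2*15)*31 = (0**2*15)*31 = (0*15)*31 = 0*31 = 0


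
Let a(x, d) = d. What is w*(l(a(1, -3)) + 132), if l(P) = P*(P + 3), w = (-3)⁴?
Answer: 10692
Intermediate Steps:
w = 81
l(P) = P*(3 + P)
w*(l(a(1, -3)) + 132) = 81*(-3*(3 - 3) + 132) = 81*(-3*0 + 132) = 81*(0 + 132) = 81*132 = 10692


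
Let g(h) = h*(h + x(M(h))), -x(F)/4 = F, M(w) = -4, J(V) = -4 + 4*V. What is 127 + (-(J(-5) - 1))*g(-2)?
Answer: -573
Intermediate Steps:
x(F) = -4*F
g(h) = h*(16 + h) (g(h) = h*(h - 4*(-4)) = h*(h + 16) = h*(16 + h))
127 + (-(J(-5) - 1))*g(-2) = 127 + (-((-4 + 4*(-5)) - 1))*(-2*(16 - 2)) = 127 + (-((-4 - 20) - 1))*(-2*14) = 127 - (-24 - 1)*(-28) = 127 - 1*(-25)*(-28) = 127 + 25*(-28) = 127 - 700 = -573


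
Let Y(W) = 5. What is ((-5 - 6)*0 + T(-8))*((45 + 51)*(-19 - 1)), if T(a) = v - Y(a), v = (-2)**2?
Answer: 1920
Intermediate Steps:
v = 4
T(a) = -1 (T(a) = 4 - 1*5 = 4 - 5 = -1)
((-5 - 6)*0 + T(-8))*((45 + 51)*(-19 - 1)) = ((-5 - 6)*0 - 1)*((45 + 51)*(-19 - 1)) = (-11*0 - 1)*(96*(-20)) = (0 - 1)*(-1920) = -1*(-1920) = 1920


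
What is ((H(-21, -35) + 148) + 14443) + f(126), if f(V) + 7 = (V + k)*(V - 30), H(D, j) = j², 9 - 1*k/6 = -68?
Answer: 72257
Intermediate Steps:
k = 462 (k = 54 - 6*(-68) = 54 + 408 = 462)
f(V) = -7 + (-30 + V)*(462 + V) (f(V) = -7 + (V + 462)*(V - 30) = -7 + (462 + V)*(-30 + V) = -7 + (-30 + V)*(462 + V))
((H(-21, -35) + 148) + 14443) + f(126) = (((-35)² + 148) + 14443) + (-13867 + 126² + 432*126) = ((1225 + 148) + 14443) + (-13867 + 15876 + 54432) = (1373 + 14443) + 56441 = 15816 + 56441 = 72257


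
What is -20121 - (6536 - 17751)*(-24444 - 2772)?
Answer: -305247561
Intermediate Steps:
-20121 - (6536 - 17751)*(-24444 - 2772) = -20121 - (-11215)*(-27216) = -20121 - 1*305227440 = -20121 - 305227440 = -305247561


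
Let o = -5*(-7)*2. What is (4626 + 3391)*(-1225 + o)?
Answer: -9259635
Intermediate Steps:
o = 70 (o = 35*2 = 70)
(4626 + 3391)*(-1225 + o) = (4626 + 3391)*(-1225 + 70) = 8017*(-1155) = -9259635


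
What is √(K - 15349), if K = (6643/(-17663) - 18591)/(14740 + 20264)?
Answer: I*√366724072858922289978/154568913 ≈ 123.89*I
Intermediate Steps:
K = -82094869/154568913 (K = (6643*(-1/17663) - 18591)/35004 = (-6643/17663 - 18591)*(1/35004) = -328379476/17663*1/35004 = -82094869/154568913 ≈ -0.53112)
√(K - 15349) = √(-82094869/154568913 - 15349) = √(-2372560340506/154568913) = I*√366724072858922289978/154568913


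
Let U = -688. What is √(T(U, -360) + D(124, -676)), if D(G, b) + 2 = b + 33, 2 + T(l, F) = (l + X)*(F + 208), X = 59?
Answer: √94961 ≈ 308.16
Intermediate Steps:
T(l, F) = -2 + (59 + l)*(208 + F) (T(l, F) = -2 + (l + 59)*(F + 208) = -2 + (59 + l)*(208 + F))
D(G, b) = 31 + b (D(G, b) = -2 + (b + 33) = -2 + (33 + b) = 31 + b)
√(T(U, -360) + D(124, -676)) = √((12270 + 59*(-360) + 208*(-688) - 360*(-688)) + (31 - 676)) = √((12270 - 21240 - 143104 + 247680) - 645) = √(95606 - 645) = √94961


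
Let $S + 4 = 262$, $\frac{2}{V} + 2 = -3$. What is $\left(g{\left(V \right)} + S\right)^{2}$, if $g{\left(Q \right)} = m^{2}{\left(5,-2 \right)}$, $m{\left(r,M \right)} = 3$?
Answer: $71289$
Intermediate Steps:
$V = - \frac{2}{5}$ ($V = \frac{2}{-2 - 3} = \frac{2}{-5} = 2 \left(- \frac{1}{5}\right) = - \frac{2}{5} \approx -0.4$)
$S = 258$ ($S = -4 + 262 = 258$)
$g{\left(Q \right)} = 9$ ($g{\left(Q \right)} = 3^{2} = 9$)
$\left(g{\left(V \right)} + S\right)^{2} = \left(9 + 258\right)^{2} = 267^{2} = 71289$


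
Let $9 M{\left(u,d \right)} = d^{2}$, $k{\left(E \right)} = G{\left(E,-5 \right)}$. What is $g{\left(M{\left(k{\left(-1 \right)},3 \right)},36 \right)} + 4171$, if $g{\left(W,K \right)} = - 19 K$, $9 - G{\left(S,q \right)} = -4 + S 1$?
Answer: $3487$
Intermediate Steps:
$G{\left(S,q \right)} = 13 - S$ ($G{\left(S,q \right)} = 9 - \left(-4 + S 1\right) = 9 - \left(-4 + S\right) = 13 - S$)
$k{\left(E \right)} = 13 - E$
$M{\left(u,d \right)} = \frac{d^{2}}{9}$
$g{\left(M{\left(k{\left(-1 \right)},3 \right)},36 \right)} + 4171 = \left(-19\right) 36 + 4171 = -684 + 4171 = 3487$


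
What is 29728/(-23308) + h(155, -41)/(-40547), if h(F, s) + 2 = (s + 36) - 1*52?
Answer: -301001511/236267369 ≈ -1.2740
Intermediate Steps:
h(F, s) = -18 + s (h(F, s) = -2 + ((s + 36) - 1*52) = -2 + ((36 + s) - 52) = -2 + (-16 + s) = -18 + s)
29728/(-23308) + h(155, -41)/(-40547) = 29728/(-23308) + (-18 - 41)/(-40547) = 29728*(-1/23308) - 59*(-1/40547) = -7432/5827 + 59/40547 = -301001511/236267369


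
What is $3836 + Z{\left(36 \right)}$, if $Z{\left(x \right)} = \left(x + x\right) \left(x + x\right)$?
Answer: $9020$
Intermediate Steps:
$Z{\left(x \right)} = 4 x^{2}$ ($Z{\left(x \right)} = 2 x 2 x = 4 x^{2}$)
$3836 + Z{\left(36 \right)} = 3836 + 4 \cdot 36^{2} = 3836 + 4 \cdot 1296 = 3836 + 5184 = 9020$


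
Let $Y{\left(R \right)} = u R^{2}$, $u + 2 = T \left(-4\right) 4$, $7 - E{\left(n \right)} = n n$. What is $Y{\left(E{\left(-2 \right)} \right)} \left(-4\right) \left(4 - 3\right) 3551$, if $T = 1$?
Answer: $2301048$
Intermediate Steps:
$E{\left(n \right)} = 7 - n^{2}$ ($E{\left(n \right)} = 7 - n n = 7 - n^{2}$)
$u = -18$ ($u = -2 + 1 \left(-4\right) 4 = -2 - 16 = -18$)
$Y{\left(R \right)} = - 18 R^{2}$
$Y{\left(E{\left(-2 \right)} \right)} \left(-4\right) \left(4 - 3\right) 3551 = - 18 \left(7 - \left(-2\right)^{2}\right)^{2} \left(-4\right) \left(4 - 3\right) 3551 = - 18 \left(7 - 4\right)^{2} \left(-4\right) \left(4 - 3\right) 3551 = - 18 \left(7 - 4\right)^{2} \left(-4\right) 1 \cdot 3551 = - 18 \cdot 3^{2} \left(-4\right) 1 \cdot 3551 = \left(-18\right) 9 \left(-4\right) 1 \cdot 3551 = \left(-162\right) \left(-4\right) 1 \cdot 3551 = 648 \cdot 1 \cdot 3551 = 648 \cdot 3551 = 2301048$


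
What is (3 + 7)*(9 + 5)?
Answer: 140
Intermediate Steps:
(3 + 7)*(9 + 5) = 10*14 = 140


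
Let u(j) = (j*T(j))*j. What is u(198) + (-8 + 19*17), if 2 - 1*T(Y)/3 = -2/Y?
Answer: 236727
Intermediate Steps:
T(Y) = 6 + 6/Y (T(Y) = 6 - (-6)/Y = 6 + 6/Y)
u(j) = j²*(6 + 6/j) (u(j) = (j*(6 + 6/j))*j = j²*(6 + 6/j))
u(198) + (-8 + 19*17) = 6*198*(1 + 198) + (-8 + 19*17) = 6*198*199 + (-8 + 323) = 236412 + 315 = 236727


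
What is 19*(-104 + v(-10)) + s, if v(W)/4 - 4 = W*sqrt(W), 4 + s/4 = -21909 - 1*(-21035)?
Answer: -5184 - 760*I*sqrt(10) ≈ -5184.0 - 2403.3*I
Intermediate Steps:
s = -3512 (s = -16 + 4*(-21909 - 1*(-21035)) = -16 + 4*(-21909 + 21035) = -16 + 4*(-874) = -16 - 3496 = -3512)
v(W) = 16 + 4*W**(3/2) (v(W) = 16 + 4*(W*sqrt(W)) = 16 + 4*W**(3/2))
19*(-104 + v(-10)) + s = 19*(-104 + (16 + 4*(-10)**(3/2))) - 3512 = 19*(-104 + (16 + 4*(-10*I*sqrt(10)))) - 3512 = 19*(-104 + (16 - 40*I*sqrt(10))) - 3512 = 19*(-88 - 40*I*sqrt(10)) - 3512 = (-1672 - 760*I*sqrt(10)) - 3512 = -5184 - 760*I*sqrt(10)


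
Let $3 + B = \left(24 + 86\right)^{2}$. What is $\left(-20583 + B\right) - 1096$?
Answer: $-9582$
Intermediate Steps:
$B = 12097$ ($B = -3 + \left(24 + 86\right)^{2} = -3 + 110^{2} = -3 + 12100 = 12097$)
$\left(-20583 + B\right) - 1096 = \left(-20583 + 12097\right) - 1096 = -8486 - 1096 = -9582$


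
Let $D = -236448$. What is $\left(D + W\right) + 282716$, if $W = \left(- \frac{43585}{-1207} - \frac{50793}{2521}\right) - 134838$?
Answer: $- \frac{269456388156}{3042847} \approx -88554.0$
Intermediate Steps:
$W = - \frac{410242833152}{3042847}$ ($W = \left(\left(-43585\right) \left(- \frac{1}{1207}\right) - \frac{50793}{2521}\right) - 134838 = \left(\frac{43585}{1207} - \frac{50793}{2521}\right) - 134838 = \frac{48570634}{3042847} - 134838 = - \frac{410242833152}{3042847} \approx -1.3482 \cdot 10^{5}$)
$\left(D + W\right) + 282716 = \left(-236448 - \frac{410242833152}{3042847}\right) + 282716 = - \frac{1129717920608}{3042847} + 282716 = - \frac{269456388156}{3042847}$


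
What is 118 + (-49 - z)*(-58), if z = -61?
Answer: -578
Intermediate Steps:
118 + (-49 - z)*(-58) = 118 + (-49 - 1*(-61))*(-58) = 118 + (-49 + 61)*(-58) = 118 + 12*(-58) = 118 - 696 = -578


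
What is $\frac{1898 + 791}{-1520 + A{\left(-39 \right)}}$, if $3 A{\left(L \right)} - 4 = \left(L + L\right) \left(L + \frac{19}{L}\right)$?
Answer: $- \frac{2689}{492} \approx -5.4654$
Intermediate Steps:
$A{\left(L \right)} = \frac{4}{3} + \frac{2 L \left(L + \frac{19}{L}\right)}{3}$ ($A{\left(L \right)} = \frac{4}{3} + \frac{\left(L + L\right) \left(L + \frac{19}{L}\right)}{3} = \frac{4}{3} + \frac{2 L \left(L + \frac{19}{L}\right)}{3}$)
$\frac{1898 + 791}{-1520 + A{\left(-39 \right)}} = \frac{1898 + 791}{-1520 + \left(14 + \frac{2 \left(-39\right)^{2}}{3}\right)} = \frac{2689}{-1520 + \left(14 + \frac{2}{3} \cdot 1521\right)} = \frac{2689}{-1520 + \left(14 + 1014\right)} = \frac{2689}{-1520 + 1028} = \frac{2689}{-492} = 2689 \left(- \frac{1}{492}\right) = - \frac{2689}{492}$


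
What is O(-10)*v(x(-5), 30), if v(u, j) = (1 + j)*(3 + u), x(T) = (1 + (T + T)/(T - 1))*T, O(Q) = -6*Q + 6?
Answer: -21142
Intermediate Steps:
O(Q) = 6 - 6*Q
x(T) = T*(1 + 2*T/(-1 + T)) (x(T) = (1 + (2*T)/(-1 + T))*T = (1 + 2*T/(-1 + T))*T = T*(1 + 2*T/(-1 + T)))
O(-10)*v(x(-5), 30) = (6 - 6*(-10))*(3 - 5*(-1 + 3*(-5))/(-1 - 5) + 3*30 + 30*(-5*(-1 + 3*(-5))/(-1 - 5))) = (6 + 60)*(3 - 5*(-1 - 15)/(-6) + 90 + 30*(-5*(-1 - 15)/(-6))) = 66*(3 - 5*(-⅙)*(-16) + 90 + 30*(-5*(-⅙)*(-16))) = 66*(3 - 40/3 + 90 + 30*(-40/3)) = 66*(3 - 40/3 + 90 - 400) = 66*(-961/3) = -21142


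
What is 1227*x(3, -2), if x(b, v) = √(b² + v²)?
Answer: 1227*√13 ≈ 4424.0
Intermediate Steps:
1227*x(3, -2) = 1227*√(3² + (-2)²) = 1227*√(9 + 4) = 1227*√13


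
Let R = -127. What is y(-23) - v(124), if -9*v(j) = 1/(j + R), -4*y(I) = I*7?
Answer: 4343/108 ≈ 40.213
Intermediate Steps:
y(I) = -7*I/4 (y(I) = -I*7/4 = -7*I/4)
v(j) = -1/(9*(-127 + j)) (v(j) = -1/(9*(j - 127)) = -1/(9*(-127 + j)))
y(-23) - v(124) = -7/4*(-23) - (-1)/(-1143 + 9*124) = 161/4 - (-1)/(-1143 + 1116) = 161/4 - (-1)/(-27) = 161/4 - (-1)*(-1)/27 = 161/4 - 1*1/27 = 161/4 - 1/27 = 4343/108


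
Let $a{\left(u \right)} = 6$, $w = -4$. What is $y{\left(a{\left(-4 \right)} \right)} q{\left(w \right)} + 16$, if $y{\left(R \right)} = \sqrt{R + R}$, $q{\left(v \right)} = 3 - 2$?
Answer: $16 + 2 \sqrt{3} \approx 19.464$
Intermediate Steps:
$q{\left(v \right)} = 1$
$y{\left(R \right)} = \sqrt{2} \sqrt{R}$ ($y{\left(R \right)} = \sqrt{2 R} = \sqrt{2} \sqrt{R}$)
$y{\left(a{\left(-4 \right)} \right)} q{\left(w \right)} + 16 = \sqrt{2} \sqrt{6} \cdot 1 + 16 = 2 \sqrt{3} \cdot 1 + 16 = 2 \sqrt{3} + 16 = 16 + 2 \sqrt{3}$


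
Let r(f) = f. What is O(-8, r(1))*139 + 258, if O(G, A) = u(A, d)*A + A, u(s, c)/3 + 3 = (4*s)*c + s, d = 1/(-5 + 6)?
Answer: 1231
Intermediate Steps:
d = 1 (d = 1/1 = 1)
u(s, c) = -9 + 3*s + 12*c*s (u(s, c) = -9 + 3*((4*s)*c + s) = -9 + 3*(4*c*s + s) = -9 + 3*(s + 4*c*s) = -9 + (3*s + 12*c*s) = -9 + 3*s + 12*c*s)
O(G, A) = A + A*(-9 + 15*A) (O(G, A) = (-9 + 3*A + 12*1*A)*A + A = (-9 + 3*A + 12*A)*A + A = (-9 + 15*A)*A + A = A*(-9 + 15*A) + A = A + A*(-9 + 15*A))
O(-8, r(1))*139 + 258 = (1*(-8 + 15*1))*139 + 258 = (1*(-8 + 15))*139 + 258 = (1*7)*139 + 258 = 7*139 + 258 = 973 + 258 = 1231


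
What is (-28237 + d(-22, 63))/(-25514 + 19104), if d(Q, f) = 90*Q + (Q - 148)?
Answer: 30387/6410 ≈ 4.7406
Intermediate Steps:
d(Q, f) = -148 + 91*Q (d(Q, f) = 90*Q + (-148 + Q) = -148 + 91*Q)
(-28237 + d(-22, 63))/(-25514 + 19104) = (-28237 + (-148 + 91*(-22)))/(-25514 + 19104) = (-28237 + (-148 - 2002))/(-6410) = (-28237 - 2150)*(-1/6410) = -30387*(-1/6410) = 30387/6410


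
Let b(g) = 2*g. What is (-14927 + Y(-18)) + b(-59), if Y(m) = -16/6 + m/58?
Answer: -1309174/87 ≈ -15048.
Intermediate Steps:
Y(m) = -8/3 + m/58 (Y(m) = -16*⅙ + m*(1/58) = -8/3 + m/58)
(-14927 + Y(-18)) + b(-59) = (-14927 + (-8/3 + (1/58)*(-18))) + 2*(-59) = (-14927 + (-8/3 - 9/29)) - 118 = (-14927 - 259/87) - 118 = -1298908/87 - 118 = -1309174/87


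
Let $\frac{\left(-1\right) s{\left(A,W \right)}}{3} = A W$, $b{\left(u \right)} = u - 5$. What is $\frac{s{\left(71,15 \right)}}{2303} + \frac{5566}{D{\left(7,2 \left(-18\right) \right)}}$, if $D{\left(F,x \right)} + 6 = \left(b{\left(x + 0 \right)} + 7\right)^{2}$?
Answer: $\frac{198788}{57575} \approx 3.4527$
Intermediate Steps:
$b{\left(u \right)} = -5 + u$
$s{\left(A,W \right)} = - 3 A W$
$D{\left(F,x \right)} = -6 + \left(2 + x\right)^{2}$ ($D{\left(F,x \right)} = -6 + \left(\left(-5 + \left(x + 0\right)\right) + 7\right)^{2} = -6 + \left(\left(-5 + x\right) + 7\right)^{2} = -6 + \left(2 + x\right)^{2}$)
$\frac{s{\left(71,15 \right)}}{2303} + \frac{5566}{D{\left(7,2 \left(-18\right) \right)}} = \frac{\left(-3\right) 71 \cdot 15}{2303} + \frac{5566}{-6 + \left(2 + 2 \left(-18\right)\right)^{2}} = \left(-3195\right) \frac{1}{2303} + \frac{5566}{-6 + \left(2 - 36\right)^{2}} = - \frac{3195}{2303} + \frac{5566}{-6 + \left(-34\right)^{2}} = - \frac{3195}{2303} + \frac{5566}{-6 + 1156} = - \frac{3195}{2303} + \frac{5566}{1150} = - \frac{3195}{2303} + 5566 \cdot \frac{1}{1150} = - \frac{3195}{2303} + \frac{121}{25} = \frac{198788}{57575}$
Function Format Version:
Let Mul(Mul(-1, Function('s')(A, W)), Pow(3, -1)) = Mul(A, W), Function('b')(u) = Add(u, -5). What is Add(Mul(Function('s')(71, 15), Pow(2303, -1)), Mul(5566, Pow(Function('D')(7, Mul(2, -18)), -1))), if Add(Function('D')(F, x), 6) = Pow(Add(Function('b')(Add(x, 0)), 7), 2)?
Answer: Rational(198788, 57575) ≈ 3.4527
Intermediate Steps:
Function('b')(u) = Add(-5, u)
Function('s')(A, W) = Mul(-3, A, W) (Function('s')(A, W) = Mul(-3, Mul(A, W)) = Mul(-3, A, W))
Function('D')(F, x) = Add(-6, Pow(Add(2, x), 2)) (Function('D')(F, x) = Add(-6, Pow(Add(Add(-5, Add(x, 0)), 7), 2)) = Add(-6, Pow(Add(Add(-5, x), 7), 2)) = Add(-6, Pow(Add(2, x), 2)))
Add(Mul(Function('s')(71, 15), Pow(2303, -1)), Mul(5566, Pow(Function('D')(7, Mul(2, -18)), -1))) = Add(Mul(Mul(-3, 71, 15), Pow(2303, -1)), Mul(5566, Pow(Add(-6, Pow(Add(2, Mul(2, -18)), 2)), -1))) = Add(Mul(-3195, Rational(1, 2303)), Mul(5566, Pow(Add(-6, Pow(Add(2, -36), 2)), -1))) = Add(Rational(-3195, 2303), Mul(5566, Pow(Add(-6, Pow(-34, 2)), -1))) = Add(Rational(-3195, 2303), Mul(5566, Pow(Add(-6, 1156), -1))) = Add(Rational(-3195, 2303), Mul(5566, Pow(1150, -1))) = Add(Rational(-3195, 2303), Mul(5566, Rational(1, 1150))) = Add(Rational(-3195, 2303), Rational(121, 25)) = Rational(198788, 57575)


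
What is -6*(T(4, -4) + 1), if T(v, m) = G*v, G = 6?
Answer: -150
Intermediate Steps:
T(v, m) = 6*v
-6*(T(4, -4) + 1) = -6*(6*4 + 1) = -6*(24 + 1) = -6*25 = -150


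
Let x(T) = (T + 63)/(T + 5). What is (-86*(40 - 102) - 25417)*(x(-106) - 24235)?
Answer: 49161893820/101 ≈ 4.8675e+8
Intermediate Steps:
x(T) = (63 + T)/(5 + T)
(-86*(40 - 102) - 25417)*(x(-106) - 24235) = (-86*(40 - 102) - 25417)*((63 - 106)/(5 - 106) - 24235) = (-86*(-62) - 25417)*(-43/(-101) - 24235) = (5332 - 25417)*(-1/101*(-43) - 24235) = -20085*(43/101 - 24235) = -20085*(-2447692/101) = 49161893820/101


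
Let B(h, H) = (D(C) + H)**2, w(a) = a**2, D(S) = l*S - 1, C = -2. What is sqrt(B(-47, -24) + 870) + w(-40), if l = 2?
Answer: 1600 + sqrt(1711) ≈ 1641.4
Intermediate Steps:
D(S) = -1 + 2*S (D(S) = 2*S - 1 = -1 + 2*S)
B(h, H) = (-5 + H)**2 (B(h, H) = ((-1 + 2*(-2)) + H)**2 = ((-1 - 4) + H)**2 = (-5 + H)**2)
sqrt(B(-47, -24) + 870) + w(-40) = sqrt((-5 - 24)**2 + 870) + (-40)**2 = sqrt((-29)**2 + 870) + 1600 = sqrt(841 + 870) + 1600 = sqrt(1711) + 1600 = 1600 + sqrt(1711)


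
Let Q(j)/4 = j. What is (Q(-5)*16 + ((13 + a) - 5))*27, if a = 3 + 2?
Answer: -8289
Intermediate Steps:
a = 5
Q(j) = 4*j
(Q(-5)*16 + ((13 + a) - 5))*27 = ((4*(-5))*16 + ((13 + 5) - 5))*27 = (-20*16 + (18 - 5))*27 = (-320 + 13)*27 = -307*27 = -8289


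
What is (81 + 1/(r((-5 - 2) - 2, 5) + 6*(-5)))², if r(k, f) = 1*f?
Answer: 4096576/625 ≈ 6554.5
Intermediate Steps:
r(k, f) = f
(81 + 1/(r((-5 - 2) - 2, 5) + 6*(-5)))² = (81 + 1/(5 + 6*(-5)))² = (81 + 1/(5 - 30))² = (81 + 1/(-25))² = (81 - 1/25)² = (2024/25)² = 4096576/625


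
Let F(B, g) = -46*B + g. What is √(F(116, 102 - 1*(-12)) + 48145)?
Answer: √42923 ≈ 207.18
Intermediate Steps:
F(B, g) = g - 46*B
√(F(116, 102 - 1*(-12)) + 48145) = √(((102 - 1*(-12)) - 46*116) + 48145) = √(((102 + 12) - 5336) + 48145) = √((114 - 5336) + 48145) = √(-5222 + 48145) = √42923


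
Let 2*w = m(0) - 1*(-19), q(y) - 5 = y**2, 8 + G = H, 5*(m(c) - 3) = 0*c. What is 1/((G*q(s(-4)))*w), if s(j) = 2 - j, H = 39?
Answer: 1/13981 ≈ 7.1526e-5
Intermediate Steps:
m(c) = 3 (m(c) = 3 + (0*c)/5 = 3 + (1/5)*0 = 3 + 0 = 3)
G = 31 (G = -8 + 39 = 31)
q(y) = 5 + y**2
w = 11 (w = (3 - 1*(-19))/2 = (3 + 19)/2 = (1/2)*22 = 11)
1/((G*q(s(-4)))*w) = 1/((31*(5 + (2 - 1*(-4))**2))*11) = 1/((31*(5 + (2 + 4)**2))*11) = 1/((31*(5 + 6**2))*11) = 1/((31*(5 + 36))*11) = 1/((31*41)*11) = 1/(1271*11) = 1/13981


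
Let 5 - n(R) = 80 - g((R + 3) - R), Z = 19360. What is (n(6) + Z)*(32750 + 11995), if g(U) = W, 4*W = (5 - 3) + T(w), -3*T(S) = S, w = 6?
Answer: 862907325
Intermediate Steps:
T(S) = -S/3
W = 0 (W = ((5 - 3) - ⅓*6)/4 = (2 - 2)/4 = (¼)*0 = 0)
g(U) = 0
n(R) = -75 (n(R) = 5 - (80 - 1*0) = 5 - (80 + 0) = 5 - 1*80 = 5 - 80 = -75)
(n(6) + Z)*(32750 + 11995) = (-75 + 19360)*(32750 + 11995) = 19285*44745 = 862907325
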